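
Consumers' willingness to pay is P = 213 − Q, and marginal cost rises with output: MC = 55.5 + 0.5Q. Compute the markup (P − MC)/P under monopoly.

Lerner index = 0.42

The monopolist equates marginal revenue to marginal cost: 213 − 2Q = 55.5 + 0.5Q, so Q = 63. From demand, P = 150.
Lerner index = (P − MC)/P = (150 − 87)/150 = 0.42.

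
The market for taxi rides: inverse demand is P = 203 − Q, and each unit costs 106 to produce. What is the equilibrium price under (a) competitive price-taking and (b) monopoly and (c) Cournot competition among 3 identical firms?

Perfect competition: P = MC = 106, so 203 − Q = 106 and Q = 97.
The monopolist equates marginal revenue to marginal cost: 203 − 2Q = 106, so Q = 48.5. From demand, P = 154.5.
Cournot with 3 identical firms: the symmetric best-response condition is 203 − 4q = 106. Each firm produces q = 24.25, total output Q = 72.75, price P = 130.25.

Competition: P = 106; Monopoly: P = 154.5; Cournot: P = 130.25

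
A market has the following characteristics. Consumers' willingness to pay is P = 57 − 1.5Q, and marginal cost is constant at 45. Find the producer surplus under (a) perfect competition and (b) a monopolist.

Competitive firms price at marginal cost: P = 45, giving Q = 8.
PS = (45 − 45)·8 = 0.
The monopolist equates marginal revenue to marginal cost: 57 − 3Q = 45, so Q = 4. From demand, P = 51.
PS = (51 − 45)·4 = 24.

Competition: PS = 0; Monopoly: PS = 24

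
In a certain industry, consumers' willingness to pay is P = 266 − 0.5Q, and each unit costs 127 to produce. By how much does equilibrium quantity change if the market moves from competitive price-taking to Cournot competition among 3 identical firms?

Competitive firms price at marginal cost: P = 127, giving Q = 278.
In a 3-firm Cournot equilibrium, symmetry and the first-order condition give q = (266 − 127)/(2) = 69.5. So Q = 208.5 and P = 161.75.
Change in equilibrium quantity: 208.5 − 278 = −69.5.

Equilibrium quantity falls by 69.5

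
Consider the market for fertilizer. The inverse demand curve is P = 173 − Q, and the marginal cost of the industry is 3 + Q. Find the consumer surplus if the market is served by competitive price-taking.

Competitive equilibrium sets price equal to marginal cost: 173 − Q = 3 + Q, so Q = 85 and P = 88.
CS = ½·(173 − 88)·85 = 3612.5.

CS = 3612.5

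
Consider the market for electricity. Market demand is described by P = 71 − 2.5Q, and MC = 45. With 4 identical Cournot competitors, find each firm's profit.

π_i = 10.816

Cournot with 4 identical firms: the symmetric best-response condition is 71 − 12.5q = 45. Each firm produces q = 2.08, total output Q = 8.32, price P = 50.2.
Each firm's profit = (50.2 − 45)·2.08 = 10.816.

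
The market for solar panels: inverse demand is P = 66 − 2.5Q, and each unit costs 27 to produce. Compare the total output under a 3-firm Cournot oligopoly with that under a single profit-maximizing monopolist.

Cournot: Q = 11.7; Monopoly: Q = 7.8

Cournot with 3 identical firms: the symmetric best-response condition is 66 − 10q = 27. Each firm produces q = 3.9, total output Q = 11.7, price P = 36.75.
Monopoly sets MR = MC: 66 − 5Q = 27 ⇒ Q = 7.8, P = 66 − 2.5·7.8 = 46.5.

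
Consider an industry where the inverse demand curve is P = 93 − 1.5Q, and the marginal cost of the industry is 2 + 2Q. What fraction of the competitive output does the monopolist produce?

Q_m/Q_c = 0.7

A monopolist chooses Q where MR = MC. MR = 93 − 3Q; setting this equal to 2 + 2Q gives Q = 18.2 and P = 65.7.
Under competition P = MC: 93 − 1.5Q = 2 + 2Q ⇒ Q = 26, P = 54.
Ratio Q_m/Q_c = 18.2/26 = 0.7.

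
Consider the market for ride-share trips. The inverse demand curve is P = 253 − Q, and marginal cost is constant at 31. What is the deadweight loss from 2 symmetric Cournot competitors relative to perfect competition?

DWL = 2738

Under competition P = MC = 31, so Q = (253 − 31)/1 = 222.
In a 2-firm Cournot equilibrium, symmetry and the first-order condition give q = (253 − 31)/(3) = 74. So Q = 148 and P = 105.
DWL is the triangle between Q = 148 and Q = 222: ½·(222 − 148)·(105 − 31) = 2738.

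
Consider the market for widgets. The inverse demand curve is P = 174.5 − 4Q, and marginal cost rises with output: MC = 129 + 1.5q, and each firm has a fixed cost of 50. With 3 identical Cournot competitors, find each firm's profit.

π_i = −17.89

With 3 symmetric Cournot firms, each firm's FOC gives 174.5 − 16q = 129 + 1.5q, so q = 2.6, Q = 3·2.6 = 7.8, and P = 143.3.
Each firm's profit = 143.3·2.6 − (129·2.6 + ½·1.5·2.6²) − 50 = −17.89.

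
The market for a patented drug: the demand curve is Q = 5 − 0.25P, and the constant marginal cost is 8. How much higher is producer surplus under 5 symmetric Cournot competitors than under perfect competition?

Producer surplus rises by 5

Inverting demand: P = 20 − 4Q.
Under competition P = MC = 8, so Q = (20 − 8)/4 = 3.
PS = (8 − 8)·3 = 0.
Cournot with 5 identical firms: the symmetric best-response condition is 20 − 24q = 8. Each firm produces q = 0.5, total output Q = 2.5, price P = 10.
PS = (10 − 8)·2.5 = 5.
Change in producer surplus: 5 − 0 = 5.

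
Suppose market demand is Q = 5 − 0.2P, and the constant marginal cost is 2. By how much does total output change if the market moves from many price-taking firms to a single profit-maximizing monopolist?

Total output falls by 2.3

Inverting demand: P = 25 − 5Q.
Perfect competition: P = MC = 2, so 25 − 5Q = 2 and Q = 4.6.
Monopoly sets MR = MC: 25 − 10Q = 2 ⇒ Q = 2.3, P = 25 − 5·2.3 = 13.5.
Change in total output: 2.3 − 4.6 = −2.3.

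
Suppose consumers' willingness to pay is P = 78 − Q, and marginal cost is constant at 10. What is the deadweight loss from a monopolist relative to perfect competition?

DWL = 578

Perfect competition: P = MC = 10, so 78 − Q = 10 and Q = 68.
A monopolist chooses Q where MR = MC. MR = 78 − 2Q; setting this equal to 10 gives Q = 34 and P = 44.
DWL is the triangle between Q = 34 and Q = 68: ½·(68 − 34)·(44 − 10) = 578.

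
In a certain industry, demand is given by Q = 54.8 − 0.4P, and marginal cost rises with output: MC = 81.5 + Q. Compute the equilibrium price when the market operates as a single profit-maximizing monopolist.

Inverting demand: P = 137 − 2.5Q.
Monopoly sets MR = MC: 137 − 5Q = 81.5 + Q ⇒ Q = 9.25, P = 137 − 2.5·9.25 = 113.875.

P = 113.875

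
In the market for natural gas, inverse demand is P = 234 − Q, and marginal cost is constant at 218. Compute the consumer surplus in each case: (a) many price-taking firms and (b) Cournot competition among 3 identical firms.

Competition: CS = 128; Cournot: CS = 72

Under competition P = MC = 218, so Q = (234 − 218)/1 = 16.
CS = ½·(234 − 218)·16 = 128.
Cournot with 3 identical firms: the symmetric best-response condition is 234 − 4q = 218. Each firm produces q = 4, total output Q = 12, price P = 222.
CS = ½·(234 − 222)·12 = 72.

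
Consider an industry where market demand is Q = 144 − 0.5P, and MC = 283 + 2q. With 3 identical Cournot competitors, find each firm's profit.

π_i = 0.75

Inverting demand: P = 288 − 2Q.
With 3 symmetric Cournot firms, each firm's FOC gives 288 − 8q = 283 + 2q, so q = 0.5, Q = 3·0.5 = 1.5, and P = 285.
Each firm's profit = 285·0.5 − (283·0.5 + ½·2·0.5²) = 0.75.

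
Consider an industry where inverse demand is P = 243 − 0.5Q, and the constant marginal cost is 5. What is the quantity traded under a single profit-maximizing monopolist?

Q = 238

The monopolist equates marginal revenue to marginal cost: 243 − Q = 5, so Q = 238. From demand, P = 124.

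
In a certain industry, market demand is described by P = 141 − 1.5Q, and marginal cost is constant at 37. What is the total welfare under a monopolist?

TS = 2704

The monopolist equates marginal revenue to marginal cost: 141 − 3Q = 37, so Q = 104/3. From demand, P = 89.
CS = ½·(141 − 89)·104/3 = 2704/3; PS = (89 − 37)·104/3 = 5408/3; TS = 2704.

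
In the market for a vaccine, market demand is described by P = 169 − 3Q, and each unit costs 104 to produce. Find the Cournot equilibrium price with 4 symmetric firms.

In a 4-firm Cournot equilibrium, symmetry and the first-order condition give q = (169 − 104)/(15) = 13/3. So Q = 52/3 and P = 117.

P = 117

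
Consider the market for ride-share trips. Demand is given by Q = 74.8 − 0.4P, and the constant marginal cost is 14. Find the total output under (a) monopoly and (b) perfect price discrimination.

Inverting demand: P = 187 − 2.5Q.
The monopolist equates marginal revenue to marginal cost: 187 − 5Q = 14, so Q = 34.6. From demand, P = 100.5.
Under first-degree price discrimination the firm charges each unit its demand price and produces up to where P = MC, i.e. Q = 69.2. Consumer surplus is zero; producer surplus equals total surplus.

Monopoly: Q = 34.6; Perfect PD: Q = 69.2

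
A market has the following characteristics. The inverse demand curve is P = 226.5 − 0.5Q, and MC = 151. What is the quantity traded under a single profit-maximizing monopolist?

Q = 75.5

A monopolist chooses Q where MR = MC. MR = 226.5 − Q; setting this equal to 151 gives Q = 75.5 and P = 188.75.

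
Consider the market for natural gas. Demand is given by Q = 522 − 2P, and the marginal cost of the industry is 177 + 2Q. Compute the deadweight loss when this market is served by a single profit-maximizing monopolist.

Inverting demand: P = 261 − 0.5Q.
Competitive equilibrium sets price equal to marginal cost: 261 − 0.5Q = 177 + 2Q, so Q = 33.6 and P = 244.2.
The monopolist equates marginal revenue to marginal cost: 261 − Q = 177 + 2Q, so Q = 28. From demand, P = 247.
CS = ½·(261 − 244.2)·33.6 = 282.24; PS = (244.2·33.6 − 177·33.6 − ½·2·33.6²) = 1128.96; TS = 1411.2.
CS = ½·(261 − 247)·28 = 196; PS = (247·28 − 177·28 − ½·2·28²) = 1176; TS = 1372.
DWL = 1411.2 − 1372 = 39.2.

DWL = 39.2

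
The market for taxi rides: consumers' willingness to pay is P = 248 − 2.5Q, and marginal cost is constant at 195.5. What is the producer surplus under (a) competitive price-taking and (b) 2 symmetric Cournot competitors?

Perfect competition: P = MC = 195.5, so 248 − 2.5Q = 195.5 and Q = 21.
PS = (195.5 − 195.5)·21 = 0.
In a 2-firm Cournot equilibrium, symmetry and the first-order condition give q = (248 − 195.5)/(7.5) = 7. So Q = 14 and P = 213.
PS = (213 − 195.5)·14 = 245.

Competition: PS = 0; Cournot: PS = 245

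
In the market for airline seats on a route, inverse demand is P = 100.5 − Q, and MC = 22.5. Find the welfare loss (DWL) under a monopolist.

DWL = 760.5

Under competition P = MC = 22.5, so Q = (100.5 − 22.5)/1 = 78.
Monopoly sets MR = MC: 100.5 − 2Q = 22.5 ⇒ Q = 39, P = 100.5 − 39 = 61.5.
DWL is the triangle between Q = 39 and Q = 78: ½·(78 − 39)·(61.5 − 22.5) = 760.5.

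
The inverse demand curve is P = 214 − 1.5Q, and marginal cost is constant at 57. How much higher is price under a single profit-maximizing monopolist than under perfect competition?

Under competition P = MC = 57, so Q = (214 − 57)/1.5 = 314/3.
The monopolist equates marginal revenue to marginal cost: 214 − 3Q = 57, so Q = 157/3. From demand, P = 135.5.
Change in price: 135.5 − 57 = 78.5.

Price rises by 78.5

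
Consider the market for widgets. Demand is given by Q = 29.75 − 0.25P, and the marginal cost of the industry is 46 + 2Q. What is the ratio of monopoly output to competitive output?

Q_m/Q_c = 0.6

Inverting demand: P = 119 − 4Q.
Monopoly sets MR = MC: 119 − 8Q = 46 + 2Q ⇒ Q = 7.3, P = 119 − 4·7.3 = 89.8.
Under competition P = MC: 119 − 4Q = 46 + 2Q ⇒ Q = 73/6, P = 211/3.
Ratio Q_m/Q_c = 7.3/(73/6) = 0.6.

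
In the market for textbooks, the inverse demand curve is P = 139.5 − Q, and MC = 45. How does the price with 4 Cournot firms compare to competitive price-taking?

With 4 symmetric Cournot firms, each firm's FOC gives 139.5 − 5q = 45, so q = 18.9, Q = 4·18.9 = 75.6, and P = 63.9.
Perfect competition: P = MC = 45, so 139.5 − Q = 45 and Q = 94.5.

Cournot: P = 63.9; Competition: P = 45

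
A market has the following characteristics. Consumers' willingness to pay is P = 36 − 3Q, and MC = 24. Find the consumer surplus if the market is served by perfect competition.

Perfect competition: P = MC = 24, so 36 − 3Q = 24 and Q = 4.
CS = ½·(36 − 24)·4 = 24.

CS = 24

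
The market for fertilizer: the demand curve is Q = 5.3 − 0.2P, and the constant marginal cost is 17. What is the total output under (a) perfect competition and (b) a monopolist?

Competition: Q = 1.9; Monopoly: Q = 0.95

Inverting demand: P = 26.5 − 5Q.
Competitive firms price at marginal cost: P = 17, giving Q = 1.9.
A monopolist chooses Q where MR = MC. MR = 26.5 − 10Q; setting this equal to 17 gives Q = 0.95 and P = 21.75.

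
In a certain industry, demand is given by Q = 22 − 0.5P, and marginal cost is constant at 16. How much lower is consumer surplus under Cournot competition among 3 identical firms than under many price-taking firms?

Inverting demand: P = 44 − 2Q.
Under competition P = MC = 16, so Q = (44 − 16)/2 = 14.
CS = ½·(44 − 16)·14 = 196.
With 3 symmetric Cournot firms, each firm's FOC gives 44 − 8q = 16, so q = 3.5, Q = 3·3.5 = 10.5, and P = 23.
CS = ½·(44 − 23)·10.5 = 110.25.
Change in consumer surplus: 110.25 − 196 = −85.75.

Consumer surplus falls by 85.75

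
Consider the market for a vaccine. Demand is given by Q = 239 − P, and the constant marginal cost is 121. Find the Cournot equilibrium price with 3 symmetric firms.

P = 150.5

Inverting demand: P = 239 − Q.
Cournot with 3 identical firms: the symmetric best-response condition is 239 − 4q = 121. Each firm produces q = 29.5, total output Q = 88.5, price P = 150.5.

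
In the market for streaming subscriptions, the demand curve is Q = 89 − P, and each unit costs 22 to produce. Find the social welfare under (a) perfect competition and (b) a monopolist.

Inverting demand: P = 89 − Q.
Under competition P = MC = 22, so Q = (89 − 22)/1 = 67.
CS = ½·(89 − 22)·67 = 2244.5; PS = (22 − 22)·67 = 0; TS = 2244.5.
The monopolist equates marginal revenue to marginal cost: 89 − 2Q = 22, so Q = 33.5. From demand, P = 55.5.
CS = ½·(89 − 55.5)·33.5 = 561.125; PS = (55.5 − 22)·33.5 = 1122.25; TS = 1683.375.

Competition: TS = 2244.5; Monopoly: TS = 1683.375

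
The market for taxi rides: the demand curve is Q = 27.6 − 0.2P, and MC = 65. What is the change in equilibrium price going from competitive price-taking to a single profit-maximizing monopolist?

Inverting demand: P = 138 − 5Q.
Competitive firms price at marginal cost: P = 65, giving Q = 14.6.
The monopolist equates marginal revenue to marginal cost: 138 − 10Q = 65, so Q = 7.3. From demand, P = 101.5.
Change in equilibrium price: 101.5 − 65 = 36.5.

P rises by 36.5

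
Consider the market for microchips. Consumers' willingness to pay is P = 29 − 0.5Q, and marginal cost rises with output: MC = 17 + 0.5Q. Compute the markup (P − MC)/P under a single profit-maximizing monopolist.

A monopolist chooses Q where MR = MC. MR = 29 − Q; setting this equal to 17 + 0.5Q gives Q = 8 and P = 25.
Lerner index = (P − MC)/P = (25 − 21)/25 = 0.16.

Lerner index = 0.16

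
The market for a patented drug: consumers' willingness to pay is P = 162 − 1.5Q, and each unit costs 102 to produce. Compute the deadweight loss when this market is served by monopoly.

Perfect competition: P = MC = 102, so 162 − 1.5Q = 102 and Q = 40.
The monopolist equates marginal revenue to marginal cost: 162 − 3Q = 102, so Q = 20. From demand, P = 132.
DWL is the triangle between Q = 20 and Q = 40: ½·(40 − 20)·(132 − 102) = 300.

DWL = 300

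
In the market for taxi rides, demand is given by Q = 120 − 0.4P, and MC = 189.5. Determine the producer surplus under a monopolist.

Inverting demand: P = 300 − 2.5Q.
Monopoly sets MR = MC: 300 − 5Q = 189.5 ⇒ Q = 22.1, P = 300 − 2.5·22.1 = 244.75.
PS = (244.75 − 189.5)·22.1 = 1221.025.

PS = 1221.025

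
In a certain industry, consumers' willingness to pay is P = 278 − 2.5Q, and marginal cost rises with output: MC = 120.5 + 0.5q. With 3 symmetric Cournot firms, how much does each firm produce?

q_i = 15

Cournot with 3 identical firms: the symmetric best-response condition is 278 − 10q = 120.5 + 0.5q. Each firm produces q = 15, total output Q = 45, price P = 165.5.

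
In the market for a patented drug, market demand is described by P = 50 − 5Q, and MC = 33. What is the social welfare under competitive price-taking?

TS = 28.9

Perfect competition: P = MC = 33, so 50 − 5Q = 33 and Q = 3.4.
CS = ½·(50 − 33)·3.4 = 28.9; PS = (33 − 33)·3.4 = 0; TS = 28.9.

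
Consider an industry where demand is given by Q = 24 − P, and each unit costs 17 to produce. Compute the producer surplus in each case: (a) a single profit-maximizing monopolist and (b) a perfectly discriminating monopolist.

Inverting demand: P = 24 − Q.
A monopolist chooses Q where MR = MC. MR = 24 − 2Q; setting this equal to 17 gives Q = 3.5 and P = 20.5.
PS = (20.5 − 17)·3.5 = 12.25.
Under first-degree price discrimination the firm charges each unit its demand price and produces up to where P = MC, i.e. Q = 7. Consumer surplus is zero; producer surplus equals total surplus.
PS = ½·(24 − 17)·7 = 24.5.

Monopoly: PS = 12.25; Perfect PD: PS = 24.5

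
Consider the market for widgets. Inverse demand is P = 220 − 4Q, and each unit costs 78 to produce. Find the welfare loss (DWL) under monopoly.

Competitive firms price at marginal cost: P = 78, giving Q = 35.5.
The monopolist equates marginal revenue to marginal cost: 220 − 8Q = 78, so Q = 17.75. From demand, P = 149.
DWL is the triangle between Q = 17.75 and Q = 35.5: ½·(35.5 − 17.75)·(149 − 78) = 630.125.

DWL = 630.125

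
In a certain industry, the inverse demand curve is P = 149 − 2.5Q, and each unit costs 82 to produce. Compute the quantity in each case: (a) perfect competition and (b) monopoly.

Competitive firms price at marginal cost: P = 82, giving Q = 26.8.
Monopoly sets MR = MC: 149 − 5Q = 82 ⇒ Q = 13.4, P = 149 − 2.5·13.4 = 115.5.

Competition: Q = 26.8; Monopoly: Q = 13.4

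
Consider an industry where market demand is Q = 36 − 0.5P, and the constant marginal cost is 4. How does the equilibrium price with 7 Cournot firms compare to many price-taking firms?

Inverting demand: P = 72 − 2Q.
Cournot with 7 identical firms: the symmetric best-response condition is 72 − 16q = 4. Each firm produces q = 4.25, total output Q = 29.75, price P = 12.5.
Competitive firms price at marginal cost: P = 4, giving Q = 34.

Cournot: P = 12.5; Competition: P = 4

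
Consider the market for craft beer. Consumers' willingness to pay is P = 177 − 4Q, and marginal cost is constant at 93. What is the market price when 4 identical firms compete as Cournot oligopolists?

P = 109.8

In a 4-firm Cournot equilibrium, symmetry and the first-order condition give q = (177 − 93)/(20) = 4.2. So Q = 16.8 and P = 109.8.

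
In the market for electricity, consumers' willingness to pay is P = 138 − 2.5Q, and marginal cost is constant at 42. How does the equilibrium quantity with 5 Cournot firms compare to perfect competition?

With 5 symmetric Cournot firms, each firm's FOC gives 138 − 15q = 42, so q = 6.4, Q = 5·6.4 = 32, and P = 58.
Under competition P = MC = 42, so Q = (138 − 42)/2.5 = 38.4.

Cournot: Q = 32; Competition: Q = 38.4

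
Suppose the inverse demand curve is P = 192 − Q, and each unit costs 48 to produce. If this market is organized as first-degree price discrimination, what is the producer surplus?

With perfect price discrimination, output is the efficient level Q = 144 (where demand meets MC), but every buyer pays their willingness to pay: CS = 0 and PS = total surplus.
PS = ½·(192 − 48)·144 = 10368.

PS = 10368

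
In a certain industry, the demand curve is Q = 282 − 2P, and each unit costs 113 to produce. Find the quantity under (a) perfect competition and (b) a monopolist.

Inverting demand: P = 141 − 0.5Q.
Under competition P = MC = 113, so Q = (141 − 113)/0.5 = 56.
A monopolist chooses Q where MR = MC. MR = 141 − Q; setting this equal to 113 gives Q = 28 and P = 127.

Competition: Q = 56; Monopoly: Q = 28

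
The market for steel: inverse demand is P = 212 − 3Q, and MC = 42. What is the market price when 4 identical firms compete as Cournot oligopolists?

Cournot with 4 identical firms: the symmetric best-response condition is 212 − 15q = 42. Each firm produces q = 34/3, total output Q = 136/3, price P = 76.

P = 76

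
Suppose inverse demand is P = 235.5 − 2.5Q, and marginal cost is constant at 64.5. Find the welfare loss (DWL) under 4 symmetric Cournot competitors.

Under competition P = MC = 64.5, so Q = (235.5 − 64.5)/2.5 = 68.4.
In a 4-firm Cournot equilibrium, symmetry and the first-order condition give q = (235.5 − 64.5)/(12.5) = 13.68. So Q = 54.72 and P = 98.7.
DWL is the triangle between Q = 54.72 and Q = 68.4: ½·(68.4 − 54.72)·(98.7 − 64.5) = 233.928.

DWL = 233.928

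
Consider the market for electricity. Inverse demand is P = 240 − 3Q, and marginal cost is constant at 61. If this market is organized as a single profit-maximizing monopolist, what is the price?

P = 150.5

The monopolist equates marginal revenue to marginal cost: 240 − 6Q = 61, so Q = 179/6. From demand, P = 150.5.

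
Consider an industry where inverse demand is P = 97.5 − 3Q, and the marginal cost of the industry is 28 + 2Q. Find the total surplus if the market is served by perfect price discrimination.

TS = 483.025

With perfect price discrimination, output is the efficient level Q = 13.9 (where demand meets MC), but every buyer pays their willingness to pay: CS = 0 and PS = total surplus.
TS = 483.025 (equal to competitive TS).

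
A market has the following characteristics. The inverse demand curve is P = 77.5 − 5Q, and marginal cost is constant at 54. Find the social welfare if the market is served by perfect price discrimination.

TS = 55.225

With perfect price discrimination, output is the efficient level Q = 4.7 (where demand meets MC), but every buyer pays their willingness to pay: CS = 0 and PS = total surplus.
TS = 55.225 (equal to competitive TS).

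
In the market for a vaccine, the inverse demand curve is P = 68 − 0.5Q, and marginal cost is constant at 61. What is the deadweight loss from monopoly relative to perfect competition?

DWL = 12.25

Perfect competition: P = MC = 61, so 68 − 0.5Q = 61 and Q = 14.
Monopoly sets MR = MC: 68 − Q = 61 ⇒ Q = 7, P = 68 − 0.5·7 = 64.5.
DWL is the triangle between Q = 7 and Q = 14: ½·(14 − 7)·(64.5 − 61) = 12.25.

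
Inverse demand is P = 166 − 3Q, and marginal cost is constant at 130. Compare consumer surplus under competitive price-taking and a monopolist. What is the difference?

Under competition P = MC = 130, so Q = (166 − 130)/3 = 12.
CS = ½·(166 − 130)·12 = 216.
A monopolist chooses Q where MR = MC. MR = 166 − 6Q; setting this equal to 130 gives Q = 6 and P = 148.
CS = ½·(166 − 148)·6 = 54.
Change in consumer surplus: 54 − 216 = −162.

Consumer surplus falls by 162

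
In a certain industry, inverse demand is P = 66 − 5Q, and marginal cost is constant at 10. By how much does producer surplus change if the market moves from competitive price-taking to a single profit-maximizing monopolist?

Under competition P = MC = 10, so Q = (66 − 10)/5 = 11.2.
PS = (10 − 10)·11.2 = 0.
A monopolist chooses Q where MR = MC. MR = 66 − 10Q; setting this equal to 10 gives Q = 5.6 and P = 38.
PS = (38 − 10)·5.6 = 156.8.
Change in producer surplus: 156.8 − 0 = 156.8.

Producer surplus rises by 156.8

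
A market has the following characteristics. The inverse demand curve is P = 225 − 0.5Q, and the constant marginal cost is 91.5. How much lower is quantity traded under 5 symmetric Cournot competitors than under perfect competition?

Competitive firms price at marginal cost: P = 91.5, giving Q = 267.
With 5 symmetric Cournot firms, each firm's FOC gives 225 − 3q = 91.5, so q = 44.5, Q = 5·44.5 = 222.5, and P = 113.75.
Change in quantity traded: 222.5 − 267 = −44.5.

Quantity traded falls by 44.5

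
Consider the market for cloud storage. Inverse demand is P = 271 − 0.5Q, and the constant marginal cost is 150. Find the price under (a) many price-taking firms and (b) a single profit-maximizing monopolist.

Competition: P = 150; Monopoly: P = 210.5

Competitive firms price at marginal cost: P = 150, giving Q = 242.
Monopoly sets MR = MC: 271 − Q = 150 ⇒ Q = 121, P = 271 − 0.5·121 = 210.5.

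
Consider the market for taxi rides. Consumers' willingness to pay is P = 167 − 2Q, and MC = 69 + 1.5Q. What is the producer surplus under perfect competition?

Competitive equilibrium sets price equal to marginal cost: 167 − 2Q = 69 + 1.5Q, so Q = 28 and P = 111.
PS = P·Q − VC(Q) = 111·28 − (69·28 + ½·1.5·28²) = 588.

PS = 588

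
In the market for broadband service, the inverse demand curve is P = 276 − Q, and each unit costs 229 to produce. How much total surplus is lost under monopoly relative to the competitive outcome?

DWL = 276.125

Under competition P = MC = 229, so Q = (276 − 229)/1 = 47.
Monopoly sets MR = MC: 276 − 2Q = 229 ⇒ Q = 23.5, P = 276 − 23.5 = 252.5.
DWL is the triangle between Q = 23.5 and Q = 47: ½·(47 − 23.5)·(252.5 − 229) = 276.125.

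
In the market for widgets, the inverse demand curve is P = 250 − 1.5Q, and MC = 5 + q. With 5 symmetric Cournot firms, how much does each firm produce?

Cournot with 5 identical firms: the symmetric best-response condition is 250 − 9q = 5 + q. Each firm produces q = 24.5, total output Q = 122.5, price P = 66.25.

q_i = 24.5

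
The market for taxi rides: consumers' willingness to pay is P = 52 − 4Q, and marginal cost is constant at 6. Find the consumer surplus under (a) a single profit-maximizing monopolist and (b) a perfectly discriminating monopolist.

Monopoly: CS = 66.125; Perfect PD: CS = 0

Monopoly sets MR = MC: 52 − 8Q = 6 ⇒ Q = 5.75, P = 52 − 4·5.75 = 29.
CS = ½·(52 − 29)·5.75 = 66.125.
With perfect price discrimination, output is the efficient level Q = 11.5 (where demand meets MC), but every buyer pays their willingness to pay: CS = 0 and PS = total surplus.
CS = 0.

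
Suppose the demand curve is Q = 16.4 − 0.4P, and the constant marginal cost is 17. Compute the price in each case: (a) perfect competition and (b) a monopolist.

Inverting demand: P = 41 − 2.5Q.
Perfect competition: P = MC = 17, so 41 − 2.5Q = 17 and Q = 9.6.
Monopoly sets MR = MC: 41 − 5Q = 17 ⇒ Q = 4.8, P = 41 − 2.5·4.8 = 29.

Competition: P = 17; Monopoly: P = 29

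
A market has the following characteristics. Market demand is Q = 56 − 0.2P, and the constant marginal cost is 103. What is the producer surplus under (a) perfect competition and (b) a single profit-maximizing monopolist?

Competition: PS = 0; Monopoly: PS = 1566.45

Inverting demand: P = 280 − 5Q.
Perfect competition: P = MC = 103, so 280 − 5Q = 103 and Q = 35.4.
PS = (103 − 103)·35.4 = 0.
Monopoly sets MR = MC: 280 − 10Q = 103 ⇒ Q = 17.7, P = 280 − 5·17.7 = 191.5.
PS = (191.5 − 103)·17.7 = 1566.45.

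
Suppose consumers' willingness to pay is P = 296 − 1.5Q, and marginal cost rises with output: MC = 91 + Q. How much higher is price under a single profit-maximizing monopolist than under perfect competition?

Price rises by 46.125

Under competition P = MC: 296 − 1.5Q = 91 + Q ⇒ Q = 82, P = 173.
Monopoly sets MR = MC: 296 − 3Q = 91 + Q ⇒ Q = 51.25, P = 296 − 1.5·51.25 = 219.125.
Change in price: 219.125 − 173 = 46.125.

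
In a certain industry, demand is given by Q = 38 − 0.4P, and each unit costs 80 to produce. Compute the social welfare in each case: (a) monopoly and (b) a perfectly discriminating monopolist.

Inverting demand: P = 95 − 2.5Q.
Monopoly sets MR = MC: 95 − 5Q = 80 ⇒ Q = 3, P = 95 − 2.5·3 = 87.5.
CS = ½·(95 − 87.5)·3 = 11.25; PS = (87.5 − 80)·3 = 22.5; TS = 33.75.
Under first-degree price discrimination the firm charges each unit its demand price and produces up to where P = MC, i.e. Q = 6. Consumer surplus is zero; producer surplus equals total surplus.
TS = 45 (equal to competitive TS).

Monopoly: TS = 33.75; Perfect PD: TS = 45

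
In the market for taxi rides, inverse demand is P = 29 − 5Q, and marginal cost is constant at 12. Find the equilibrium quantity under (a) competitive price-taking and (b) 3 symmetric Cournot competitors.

Under competition P = MC = 12, so Q = (29 − 12)/5 = 3.4.
In a 3-firm Cournot equilibrium, symmetry and the first-order condition give q = (29 − 12)/(20) = 0.85. So Q = 2.55 and P = 16.25.

Competition: Q = 3.4; Cournot: Q = 2.55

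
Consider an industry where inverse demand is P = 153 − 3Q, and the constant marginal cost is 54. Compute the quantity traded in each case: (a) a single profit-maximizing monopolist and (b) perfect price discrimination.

Monopoly: Q = 16.5; Perfect PD: Q = 33

The monopolist equates marginal revenue to marginal cost: 153 − 6Q = 54, so Q = 16.5. From demand, P = 103.5.
Under first-degree price discrimination the firm charges each unit its demand price and produces up to where P = MC, i.e. Q = 33. Consumer surplus is zero; producer surplus equals total surplus.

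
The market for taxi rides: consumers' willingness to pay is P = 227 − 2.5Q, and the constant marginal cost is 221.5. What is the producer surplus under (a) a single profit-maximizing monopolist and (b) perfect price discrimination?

A monopolist chooses Q where MR = MC. MR = 227 − 5Q; setting this equal to 221.5 gives Q = 1.1 and P = 224.25.
PS = (224.25 − 221.5)·1.1 = 3.025.
A perfectly discriminating monopolist sells every unit with P(Q) ≥ MC(Q), so output equals the competitive quantity Q = 2.2. Each buyer pays their reservation price, so CS = 0 and the firm captures all surplus.
PS = ½·(227 − 221.5)·2.2 = 6.05.

Monopoly: PS = 3.025; Perfect PD: PS = 6.05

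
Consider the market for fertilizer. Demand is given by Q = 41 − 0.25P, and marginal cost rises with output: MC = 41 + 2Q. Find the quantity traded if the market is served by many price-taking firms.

Q = 20.5

Inverting demand: P = 164 − 4Q.
Competitive equilibrium sets price equal to marginal cost: 164 − 4Q = 41 + 2Q, so Q = 20.5 and P = 82.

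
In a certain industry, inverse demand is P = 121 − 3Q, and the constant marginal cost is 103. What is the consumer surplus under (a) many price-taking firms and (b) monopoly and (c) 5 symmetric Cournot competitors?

Perfect competition: P = MC = 103, so 121 − 3Q = 103 and Q = 6.
CS = ½·(121 − 103)·6 = 54.
Monopoly sets MR = MC: 121 − 6Q = 103 ⇒ Q = 3, P = 121 − 3·3 = 112.
CS = ½·(121 − 112)·3 = 13.5.
In a 5-firm Cournot equilibrium, symmetry and the first-order condition give q = (121 − 103)/(18) = 1. So Q = 5 and P = 106.
CS = ½·(121 − 106)·5 = 37.5.

Competition: CS = 54; Monopoly: CS = 13.5; Cournot: CS = 37.5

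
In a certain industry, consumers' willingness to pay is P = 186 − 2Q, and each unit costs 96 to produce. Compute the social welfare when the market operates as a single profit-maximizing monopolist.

Monopoly sets MR = MC: 186 − 4Q = 96 ⇒ Q = 22.5, P = 186 − 2·22.5 = 141.
CS = ½·(186 − 141)·22.5 = 506.25; PS = (141 − 96)·22.5 = 1012.5; TS = 1518.75.

TS = 1518.75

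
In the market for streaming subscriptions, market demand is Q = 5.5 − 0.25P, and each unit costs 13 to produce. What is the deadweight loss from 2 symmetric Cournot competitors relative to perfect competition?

DWL = 1.125

Inverting demand: P = 22 − 4Q.
Perfect competition: P = MC = 13, so 22 − 4Q = 13 and Q = 2.25.
Cournot with 2 identical firms: the symmetric best-response condition is 22 − 12q = 13. Each firm produces q = 0.75, total output Q = 1.5, price P = 16.
DWL is the triangle between Q = 1.5 and Q = 2.25: ½·(2.25 − 1.5)·(16 − 13) = 1.125.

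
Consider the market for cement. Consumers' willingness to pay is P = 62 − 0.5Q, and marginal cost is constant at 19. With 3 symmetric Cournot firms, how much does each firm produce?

With 3 symmetric Cournot firms, each firm's FOC gives 62 − 2q = 19, so q = 21.5, Q = 3·21.5 = 64.5, and P = 29.75.

q_i = 21.5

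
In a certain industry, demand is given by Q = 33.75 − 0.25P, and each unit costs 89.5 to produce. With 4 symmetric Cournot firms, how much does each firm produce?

Inverting demand: P = 135 − 4Q.
With 4 symmetric Cournot firms, each firm's FOC gives 135 − 20q = 89.5, so q = 2.275, Q = 4·2.275 = 9.1, and P = 98.6.

q_i = 2.275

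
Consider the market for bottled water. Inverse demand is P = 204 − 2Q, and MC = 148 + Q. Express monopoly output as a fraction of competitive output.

A monopolist chooses Q where MR = MC. MR = 204 − 4Q; setting this equal to 148 + Q gives Q = 11.2 and P = 181.6.
Competitive equilibrium sets price equal to marginal cost: 204 − 2Q = 148 + Q, so Q = 56/3 and P = 500/3.
Ratio Q_m/Q_c = 11.2/(56/3) = 0.6.

Q_m/Q_c = 0.6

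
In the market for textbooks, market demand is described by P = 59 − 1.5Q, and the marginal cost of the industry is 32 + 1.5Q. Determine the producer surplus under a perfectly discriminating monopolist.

With perfect price discrimination, output is the efficient level Q = 9 (where demand meets MC), but every buyer pays their willingness to pay: CS = 0 and PS = total surplus.
PS = ½·(59 − 32)·9 = 121.5.

PS = 121.5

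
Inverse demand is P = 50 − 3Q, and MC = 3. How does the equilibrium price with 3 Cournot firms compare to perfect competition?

Cournot with 3 identical firms: the symmetric best-response condition is 50 − 12q = 3. Each firm produces q = 47/12, total output Q = 11.75, price P = 14.75.
Competitive firms price at marginal cost: P = 3, giving Q = 47/3.

Cournot: P = 14.75; Competition: P = 3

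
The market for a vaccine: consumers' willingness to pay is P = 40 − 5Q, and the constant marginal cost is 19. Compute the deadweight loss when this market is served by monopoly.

Under competition P = MC = 19, so Q = (40 − 19)/5 = 4.2.
The monopolist equates marginal revenue to marginal cost: 40 − 10Q = 19, so Q = 2.1. From demand, P = 29.5.
DWL is the triangle between Q = 2.1 and Q = 4.2: ½·(4.2 − 2.1)·(29.5 − 19) = 11.025.

DWL = 11.025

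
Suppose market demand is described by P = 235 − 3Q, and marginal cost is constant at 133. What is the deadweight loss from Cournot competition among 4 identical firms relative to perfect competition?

DWL = 69.36

Competitive firms price at marginal cost: P = 133, giving Q = 34.
With 4 symmetric Cournot firms, each firm's FOC gives 235 − 15q = 133, so q = 6.8, Q = 4·6.8 = 27.2, and P = 153.4.
DWL is the triangle between Q = 27.2 and Q = 34: ½·(34 − 27.2)·(153.4 − 133) = 69.36.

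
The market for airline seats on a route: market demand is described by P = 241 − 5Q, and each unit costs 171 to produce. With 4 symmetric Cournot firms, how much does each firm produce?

q_i = 2.8

With 4 symmetric Cournot firms, each firm's FOC gives 241 − 25q = 171, so q = 2.8, Q = 4·2.8 = 11.2, and P = 185.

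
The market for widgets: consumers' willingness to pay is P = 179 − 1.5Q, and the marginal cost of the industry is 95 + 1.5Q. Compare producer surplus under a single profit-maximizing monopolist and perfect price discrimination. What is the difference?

The monopolist equates marginal revenue to marginal cost: 179 − 3Q = 95 + 1.5Q, so Q = 56/3. From demand, P = 151.
PS = P·Q − VC(Q) = 151·56/3 − (95·56/3 + ½·1.5·(56/3)²) = 784.
A perfectly discriminating monopolist sells every unit with P(Q) ≥ MC(Q), so output equals the competitive quantity Q = 28. Each buyer pays their reservation price, so CS = 0 and the firm captures all surplus.
PS = ½·(179 − 95)·28 = 1176.
Change in producer surplus: 1176 − 784 = 392.

PS rises by 392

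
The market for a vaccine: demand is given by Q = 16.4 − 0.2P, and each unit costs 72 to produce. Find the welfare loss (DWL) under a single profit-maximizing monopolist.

Inverting demand: P = 82 − 5Q.
Competitive firms price at marginal cost: P = 72, giving Q = 2.
Monopoly sets MR = MC: 82 − 10Q = 72 ⇒ Q = 1, P = 82 − 5·1 = 77.
DWL is the triangle between Q = 1 and Q = 2: ½·(2 − 1)·(77 − 72) = 2.5.

DWL = 2.5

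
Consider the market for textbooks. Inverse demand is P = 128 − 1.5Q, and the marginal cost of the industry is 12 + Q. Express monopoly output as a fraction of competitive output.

Q_m/Q_c = 0.625

A monopolist chooses Q where MR = MC. MR = 128 − 3Q; setting this equal to 12 + Q gives Q = 29 and P = 84.5.
Competitive equilibrium sets price equal to marginal cost: 128 − 1.5Q = 12 + Q, so Q = 46.4 and P = 58.4.
Ratio Q_m/Q_c = 29/46.4 = 0.625.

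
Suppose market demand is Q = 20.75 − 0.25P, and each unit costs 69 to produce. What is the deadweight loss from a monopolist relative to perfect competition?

Inverting demand: P = 83 − 4Q.
Perfect competition: P = MC = 69, so 83 − 4Q = 69 and Q = 3.5.
Monopoly sets MR = MC: 83 − 8Q = 69 ⇒ Q = 1.75, P = 83 − 4·1.75 = 76.
DWL is the triangle between Q = 1.75 and Q = 3.5: ½·(3.5 − 1.75)·(76 − 69) = 6.125.

DWL = 6.125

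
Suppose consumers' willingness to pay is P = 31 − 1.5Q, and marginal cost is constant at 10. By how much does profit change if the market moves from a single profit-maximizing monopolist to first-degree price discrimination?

The monopolist equates marginal revenue to marginal cost: 31 − 3Q = 10, so Q = 7. From demand, P = 20.5.
Profit = (20.5 − 10)·7 = 73.5.
Under first-degree price discrimination the firm charges each unit its demand price and produces up to where P = MC, i.e. Q = 14. Consumer surplus is zero; producer surplus equals total surplus.
PS equals the full surplus area, 147. Profit = 147 = 147.
Change in profit: 147 − 73.5 = 73.5.

π rises by 73.5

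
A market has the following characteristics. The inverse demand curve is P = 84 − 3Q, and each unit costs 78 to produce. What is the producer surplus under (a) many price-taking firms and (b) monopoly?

Under competition P = MC = 78, so Q = (84 − 78)/3 = 2.
PS = (78 − 78)·2 = 0.
A monopolist chooses Q where MR = MC. MR = 84 − 6Q; setting this equal to 78 gives Q = 1 and P = 81.
PS = (81 − 78)·1 = 3.

Competition: PS = 0; Monopoly: PS = 3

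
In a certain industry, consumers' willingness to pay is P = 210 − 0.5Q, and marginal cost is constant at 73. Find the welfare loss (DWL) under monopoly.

DWL = 4692.25

Perfect competition: P = MC = 73, so 210 − 0.5Q = 73 and Q = 274.
Monopoly sets MR = MC: 210 − Q = 73 ⇒ Q = 137, P = 210 − 0.5·137 = 141.5.
DWL is the triangle between Q = 137 and Q = 274: ½·(274 − 137)·(141.5 − 73) = 4692.25.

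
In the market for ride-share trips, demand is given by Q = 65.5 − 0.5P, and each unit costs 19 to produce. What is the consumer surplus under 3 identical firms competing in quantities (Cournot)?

CS = 1764

Inverting demand: P = 131 − 2Q.
With 3 symmetric Cournot firms, each firm's FOC gives 131 − 8q = 19, so q = 14, Q = 3·14 = 42, and P = 47.
CS = ½·(131 − 47)·42 = 1764.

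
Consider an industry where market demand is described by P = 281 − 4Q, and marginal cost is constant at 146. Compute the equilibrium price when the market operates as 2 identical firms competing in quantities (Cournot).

P = 191

In a 2-firm Cournot equilibrium, symmetry and the first-order condition give q = (281 − 146)/(12) = 11.25. So Q = 22.5 and P = 191.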